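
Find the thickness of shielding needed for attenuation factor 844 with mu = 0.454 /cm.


x = ln(factor) / mu
x = ln(844) / 0.454
x = 14.842 cm

14.842


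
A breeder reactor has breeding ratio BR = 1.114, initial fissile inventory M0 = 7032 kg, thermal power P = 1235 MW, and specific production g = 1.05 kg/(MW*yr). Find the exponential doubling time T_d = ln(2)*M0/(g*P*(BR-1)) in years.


Breeding gain G = BR - 1 = 1.114 - 1 = 0.114
Fissile production rate = g * P * G = 1.05 * 1235 * 0.114 = 147.8295 kg/yr
T_d = ln(2) * M0 / (g * P * G)
T_d = ln(2) * 7032 / 147.8295 = 32.972 yr

32.972


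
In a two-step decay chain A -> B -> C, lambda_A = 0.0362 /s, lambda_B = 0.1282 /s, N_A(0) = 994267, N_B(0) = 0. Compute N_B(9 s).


N_B(t) = lambda_A * N_A0 / (lambda_B - lambda_A) * [exp(-lambda_A*t) - exp(-lambda_B*t)]
exp(-0.0362*9) = 0.7219496; exp(-0.1282*9) = 0.3154358
N_B = 0.0362 * 994267 / (0.1282 - 0.0362) * (0.7219496 - 0.3154358)
N_B = 159037

159037


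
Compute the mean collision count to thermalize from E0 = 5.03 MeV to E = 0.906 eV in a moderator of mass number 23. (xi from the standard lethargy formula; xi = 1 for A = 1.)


xi = 1 + (A-1)^2/(2A)*ln((A-1)/(A+1)) = 0.08448899 (for A = 23)
n = ln(E0/E) / xi
n = ln(5.03e6 / 0.906) / 0.08448899
n = ln(5.551876e+06) / 0.08448899 = 183.81

183.81


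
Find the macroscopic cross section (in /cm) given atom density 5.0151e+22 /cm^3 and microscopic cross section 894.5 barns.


Sigma = N * sigma_barns * 1e-24
Sigma = 5.0151e+22 * 894.5 * 1e-24
Sigma = 44.860 /cm

44.860


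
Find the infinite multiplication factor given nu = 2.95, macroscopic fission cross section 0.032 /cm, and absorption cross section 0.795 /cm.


k_inf = nu * Sigma_f / Sigma_a
k_inf = 2.95 * 0.032 / 0.795
k_inf = 0.11874

0.11874


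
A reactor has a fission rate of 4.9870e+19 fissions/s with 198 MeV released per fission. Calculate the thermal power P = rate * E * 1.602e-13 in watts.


P = fission_rate * E_MeV * 1.602e-13
P = 4.9870e+19 * 198 * 1.602e-13
P = 1.5819e+09 W

1.5819e+09


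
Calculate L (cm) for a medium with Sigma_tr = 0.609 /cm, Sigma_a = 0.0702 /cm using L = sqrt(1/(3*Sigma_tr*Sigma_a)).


D = 1 / (3 * Sigma_tr) = 1 / (3 * 0.609) = 0.5473454 cm
L = sqrt(D / Sigma_a)
L = sqrt(0.5473454 / 0.0702)
L = 2.7923 cm

2.7923


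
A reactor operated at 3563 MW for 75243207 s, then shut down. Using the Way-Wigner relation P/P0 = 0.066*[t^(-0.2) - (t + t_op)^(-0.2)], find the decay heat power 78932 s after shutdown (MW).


P/P0 = 0.066 * [t^(-0.2) - (t + t_op)^(-0.2)]
P/P0 = 0.066 * [78932^(-0.2) - (78932 + 75243207)^(-0.2)]
P/P0 = 0.066 * [0.1048454 - 0.02658370] = 0.005165272
P = 3563 * 0.005165272 = 18.404 MW

18.404


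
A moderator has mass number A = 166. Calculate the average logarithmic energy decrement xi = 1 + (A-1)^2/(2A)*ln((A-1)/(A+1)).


xi = 1 + (A-1)^2/(2A) * ln((A-1)/(A+1))
xi = 1 + (166-1)^2/(2*166) * ln((166-1)/(166 +1))
xi = 0.012000

0.012000


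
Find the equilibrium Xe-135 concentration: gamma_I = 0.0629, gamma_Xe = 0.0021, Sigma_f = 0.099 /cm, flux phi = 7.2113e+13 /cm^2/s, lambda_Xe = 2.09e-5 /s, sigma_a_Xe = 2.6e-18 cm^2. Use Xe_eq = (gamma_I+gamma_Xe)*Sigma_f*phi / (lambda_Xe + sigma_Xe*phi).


Xe_eq = (gamma_I + gamma_Xe) * Sigma_f * phi / (lambda_Xe + sigma_Xe * phi)
Numerator = (0.0629 + 0.0021) * 0.099 * 7.2113e+13 = 4.640472e+11
Denominator = 2.09e-5 + 2.6e-18 * 7.2113e+13 = 2.083938e-04
Xe_eq = 4.640472e+11 / 2.083938e-04 = 2.2268e+15 /cm^3

2.2268e+15


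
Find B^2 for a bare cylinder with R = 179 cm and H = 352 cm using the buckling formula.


B^2 = (2.405/R)^2 + (pi/H)^2
B^2 = (2.405/179)^2 + (pi/352)^2
B^2 = 2.6017e-04 /cm^2

2.6017e-04


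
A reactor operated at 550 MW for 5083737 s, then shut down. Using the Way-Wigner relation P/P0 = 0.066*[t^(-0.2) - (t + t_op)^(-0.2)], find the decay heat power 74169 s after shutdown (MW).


P/P0 = 0.066 * [t^(-0.2) - (t + t_op)^(-0.2)]
P/P0 = 0.066 * [74169^(-0.2) - (74169 + 5083737)^(-0.2)]
P/P0 = 0.066 * [0.1061587 - 0.04544701] = 0.004006972
P = 550 * 0.004006972 = 2.2038 MW

2.2038


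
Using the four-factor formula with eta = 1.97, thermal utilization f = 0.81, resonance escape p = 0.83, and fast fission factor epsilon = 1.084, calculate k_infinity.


k_inf = eta * f * p * epsilon
k_inf = 1.97 * 0.81 * 0.83 * 1.084
k_inf = 1.4357

1.4357


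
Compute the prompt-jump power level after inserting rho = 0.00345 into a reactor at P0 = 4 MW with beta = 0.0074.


P1/P0 = beta / (beta - rho)
P1/P0 = 0.0074 / (0.0074 - 0.00345) = 1.873418
P1 = 4 * 1.873418 = 7.4937 MW

7.4937


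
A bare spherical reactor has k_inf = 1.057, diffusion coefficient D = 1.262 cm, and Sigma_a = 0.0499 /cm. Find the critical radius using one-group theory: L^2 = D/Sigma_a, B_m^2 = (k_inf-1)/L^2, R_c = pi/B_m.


L^2 = D / Sigma_a = 1.262 / 0.0499 = 25.29058 cm^2
B_m^2 = (k_inf - 1) / L^2 = (1.057 - 1) / 25.29058 = 0.002253804 /cm^2
For a bare sphere: B_g = pi/R, so R_c = pi / sqrt(B_m^2)
R_c = pi / sqrt(0.002253804) = 66.175 cm

66.175


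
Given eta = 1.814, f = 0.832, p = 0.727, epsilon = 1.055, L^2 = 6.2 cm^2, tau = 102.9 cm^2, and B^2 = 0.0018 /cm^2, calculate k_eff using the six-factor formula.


k_inf = eta*f*p*eps = 1.814*0.832*0.727*1.055 = 1.157571
P_TNL = 1/(1 + L^2*B^2) = 1/(1 + 6.2*0.0018) = 0.9889632
P_FNL = exp(-B^2*tau) = exp(-0.0018*102.9) = 0.8309215
k_eff = k_inf * P_TNL * P_FNL = 1.157571 * 0.9889632 * 0.8309215
k_eff = 0.95123

0.95123


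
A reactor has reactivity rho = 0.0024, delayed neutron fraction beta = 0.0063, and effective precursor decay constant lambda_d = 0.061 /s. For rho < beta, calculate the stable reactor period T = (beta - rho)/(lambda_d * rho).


T = (beta - rho) / (lambda_d * rho)
T = (0.0063 - 0.0024) / (0.061 * 0.0024)
T = 26.639 s

26.639


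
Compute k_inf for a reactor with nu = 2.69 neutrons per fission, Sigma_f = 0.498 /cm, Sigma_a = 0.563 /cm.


k_inf = nu * Sigma_f / Sigma_a
k_inf = 2.69 * 0.498 / 0.563
k_inf = 2.3794

2.3794


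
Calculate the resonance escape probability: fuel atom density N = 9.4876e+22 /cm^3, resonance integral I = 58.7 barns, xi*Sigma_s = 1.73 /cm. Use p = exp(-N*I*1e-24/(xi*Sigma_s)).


p = exp(-N * I * 1e-24 / (xi*Sigma_s))
p = exp(-9.4876e+22 * 58.7 * 1e-24 / 1.73)
p = 0.039987

0.039987


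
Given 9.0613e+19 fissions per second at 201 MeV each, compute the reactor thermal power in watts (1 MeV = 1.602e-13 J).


P = fission_rate * E_MeV * 1.602e-13
P = 9.0613e+19 * 201 * 1.602e-13
P = 2.9178e+09 W

2.9178e+09


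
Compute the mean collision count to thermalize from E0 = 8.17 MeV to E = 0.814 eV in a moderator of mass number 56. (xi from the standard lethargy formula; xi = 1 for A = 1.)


xi = 1 + (A-1)^2/(2A)*ln((A-1)/(A+1)) = 0.03529286 (for A = 56)
n = ln(E0/E) / xi
n = ln(8.17e6 / 0.814) / 0.03529286
n = ln(1.003686e+07) / 0.03529286 = 456.80

456.80


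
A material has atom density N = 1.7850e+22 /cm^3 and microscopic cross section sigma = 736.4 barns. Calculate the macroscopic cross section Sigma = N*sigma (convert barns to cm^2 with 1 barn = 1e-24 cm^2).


Sigma = N * sigma_barns * 1e-24
Sigma = 1.7850e+22 * 736.4 * 1e-24
Sigma = 13.145 /cm

13.145


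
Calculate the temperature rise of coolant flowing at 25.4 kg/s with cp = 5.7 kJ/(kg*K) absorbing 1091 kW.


dT = Q / (m_dot * cp)
dT = 1091 / (25.4 * 5.7)
dT = 7.5356 C

7.5356


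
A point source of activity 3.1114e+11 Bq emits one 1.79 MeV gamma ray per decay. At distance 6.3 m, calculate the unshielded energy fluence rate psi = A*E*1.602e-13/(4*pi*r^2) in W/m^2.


psi = A * E * 1.602e-13 / (4*pi*r^2)
psi = 3.1114e+11 * 1.79 * 1.602e-13 / (4*pi*6.3^2)
psi = 1.7889e-04 W/m^2

1.7889e-04


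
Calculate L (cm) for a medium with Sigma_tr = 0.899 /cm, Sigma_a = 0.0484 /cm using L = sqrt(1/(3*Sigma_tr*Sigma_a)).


D = 1 / (3 * Sigma_tr) = 1 / (3 * 0.899) = 0.3707824 cm
L = sqrt(D / Sigma_a)
L = sqrt(0.3707824 / 0.0484)
L = 2.7678 cm

2.7678


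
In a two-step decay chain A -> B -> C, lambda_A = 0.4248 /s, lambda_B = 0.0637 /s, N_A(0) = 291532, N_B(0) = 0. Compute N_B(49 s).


N_B(t) = lambda_A * N_A0 / (lambda_B - lambda_A) * [exp(-lambda_A*t) - exp(-lambda_B*t)]
exp(-0.4248*49) = 9.121652e-10; exp(-0.0637*49) = 0.04409980
N_B = 0.4248 * 291532 / (0.0637 - 0.4248) * (9.121652e-10 - 0.04409980)
N_B = 15124

15124


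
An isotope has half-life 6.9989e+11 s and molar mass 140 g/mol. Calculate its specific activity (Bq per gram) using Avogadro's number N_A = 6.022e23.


lambda = ln(2) / t_half = ln(2) / 6.9989e+11 = 9.903659e-13 /s
SA = lambda * N_A / M
SA = 9.903659e-13 * 6.022e23 / 140
SA = 4.2600e+09 Bq/g

4.2600e+09


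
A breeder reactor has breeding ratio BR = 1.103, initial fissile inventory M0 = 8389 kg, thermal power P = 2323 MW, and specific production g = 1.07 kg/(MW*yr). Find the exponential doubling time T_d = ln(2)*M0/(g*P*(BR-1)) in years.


Breeding gain G = BR - 1 = 1.103 - 1 = 0.103
Fissile production rate = g * P * G = 1.07 * 2323 * 0.103 = 256.01783 kg/yr
T_d = ln(2) * M0 / (g * P * G)
T_d = ln(2) * 8389 / 256.01783 = 22.713 yr

22.713


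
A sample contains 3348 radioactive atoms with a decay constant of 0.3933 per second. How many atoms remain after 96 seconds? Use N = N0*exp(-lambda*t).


N = N0 * exp(-lambda * t)
N = 3348 * exp(-0.3933 * 96)
N = 1.3403e-13

1.3403e-13


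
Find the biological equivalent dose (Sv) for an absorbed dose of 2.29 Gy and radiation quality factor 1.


H = D * Q
H = 2.29 * 1
H = 2.2900 Sv

2.2900


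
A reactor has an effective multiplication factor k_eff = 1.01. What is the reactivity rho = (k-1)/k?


rho = (k_eff - 1) / k_eff
rho = (1.01 - 1) / 1.01
rho = 0.0099010

0.0099010


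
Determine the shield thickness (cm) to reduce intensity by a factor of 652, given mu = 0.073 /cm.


x = ln(factor) / mu
x = ln(652) / 0.073
x = 88.768 cm

88.768


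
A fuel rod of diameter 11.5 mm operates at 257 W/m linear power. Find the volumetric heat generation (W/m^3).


r = D / 2 / 1000 = 11.5 / 2 / 1000 = 0.00575 m
q''' = q' / (pi * r^2)
q''' = 257 / (pi * 0.00575^2)
q''' = 2.4743e+06 W/m^3

2.4743e+06


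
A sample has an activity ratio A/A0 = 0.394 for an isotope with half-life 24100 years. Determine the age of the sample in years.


lambda = ln(2) / t_half = ln(2) / 24100 = 2.876129e-05 /yr
t = -ln(A/A0) / lambda
t = -ln(0.394) / 2.876129e-05
t = 32384 yr

32384


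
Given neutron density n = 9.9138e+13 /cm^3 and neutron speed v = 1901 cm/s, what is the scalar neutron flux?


phi = n * v
phi = 9.9138e+13 * 1901
phi = 1.8846e+17 /cm^2/s

1.8846e+17


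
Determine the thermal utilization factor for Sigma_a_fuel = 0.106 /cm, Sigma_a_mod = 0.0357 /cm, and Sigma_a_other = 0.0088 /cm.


f = Sigma_a_fuel / (Sigma_a_fuel + Sigma_a_mod + Sigma_a_other)
f = 0.106 / (0.106 + 0.0357 + 0.0088)
f = 0.70432

0.70432


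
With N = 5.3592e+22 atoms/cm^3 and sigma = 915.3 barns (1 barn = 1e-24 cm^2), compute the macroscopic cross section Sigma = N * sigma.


Sigma = N * sigma_barns * 1e-24
Sigma = 5.3592e+22 * 915.3 * 1e-24
Sigma = 49.053 /cm

49.053


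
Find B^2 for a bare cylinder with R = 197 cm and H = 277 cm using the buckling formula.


B^2 = (2.405/R)^2 + (pi/H)^2
B^2 = (2.405/197)^2 + (pi/277)^2
B^2 = 2.7767e-04 /cm^2

2.7767e-04


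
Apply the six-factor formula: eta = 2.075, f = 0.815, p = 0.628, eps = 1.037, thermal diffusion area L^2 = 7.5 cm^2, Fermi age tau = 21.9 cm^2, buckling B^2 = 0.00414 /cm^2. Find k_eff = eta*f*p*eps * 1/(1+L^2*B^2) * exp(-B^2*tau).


k_inf = eta*f*p*eps = 2.075*0.815*0.628*1.037 = 1.101321
P_TNL = 1/(1 + L^2*B^2) = 1/(1 + 7.5*0.00414) = 0.9698851
P_FNL = exp(-B^2*tau) = exp(-0.00414*21.9) = 0.9133227
k_eff = k_inf * P_TNL * P_FNL = 1.101321 * 0.9698851 * 0.9133227
k_eff = 0.97557

0.97557


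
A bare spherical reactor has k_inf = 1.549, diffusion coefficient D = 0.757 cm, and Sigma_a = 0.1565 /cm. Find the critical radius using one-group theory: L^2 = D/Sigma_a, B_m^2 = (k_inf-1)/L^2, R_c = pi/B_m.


L^2 = D / Sigma_a = 0.757 / 0.1565 = 4.837061 cm^2
B_m^2 = (k_inf - 1) / L^2 = (1.549 - 1) / 4.837061 = 0.1134987 /cm^2
For a bare sphere: B_g = pi/R, so R_c = pi / sqrt(B_m^2)
R_c = pi / sqrt(0.1134987) = 9.3251 cm

9.3251


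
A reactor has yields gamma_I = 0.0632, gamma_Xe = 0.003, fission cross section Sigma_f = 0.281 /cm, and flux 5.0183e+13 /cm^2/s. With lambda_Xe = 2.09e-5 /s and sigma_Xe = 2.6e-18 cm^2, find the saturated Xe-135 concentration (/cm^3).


Xe_eq = (gamma_I + gamma_Xe) * Sigma_f * phi / (lambda_Xe + sigma_Xe * phi)
Numerator = (0.0632 + 0.003) * 0.281 * 5.0183e+13 = 9.335142e+11
Denominator = 2.09e-5 + 2.6e-18 * 5.0183e+13 = 1.513758e-04
Xe_eq = 9.335142e+11 / 1.513758e-04 = 6.1669e+15 /cm^3

6.1669e+15


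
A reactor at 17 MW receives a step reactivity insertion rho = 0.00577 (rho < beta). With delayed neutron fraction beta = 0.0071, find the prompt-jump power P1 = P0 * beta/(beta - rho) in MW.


P1/P0 = beta / (beta - rho)
P1/P0 = 0.0071 / (0.0071 - 0.00577) = 5.338346
P1 = 17 * 5.338346 = 90.752 MW

90.752


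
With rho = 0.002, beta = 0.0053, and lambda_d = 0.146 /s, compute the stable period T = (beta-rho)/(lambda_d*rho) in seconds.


T = (beta - rho) / (lambda_d * rho)
T = (0.0053 - 0.002) / (0.146 * 0.002)
T = 11.301 s

11.301


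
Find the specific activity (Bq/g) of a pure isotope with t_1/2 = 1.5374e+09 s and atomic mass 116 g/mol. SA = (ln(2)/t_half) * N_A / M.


lambda = ln(2) / t_half = ln(2) / 1.5374e+09 = 4.508568e-10 /s
SA = lambda * N_A / M
SA = 4.508568e-10 * 6.022e23 / 116
SA = 2.3406e+12 Bq/g

2.3406e+12


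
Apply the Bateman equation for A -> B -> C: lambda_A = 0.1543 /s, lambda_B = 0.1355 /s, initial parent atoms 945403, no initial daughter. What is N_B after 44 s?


N_B(t) = lambda_A * N_A0 / (lambda_B - lambda_A) * [exp(-lambda_A*t) - exp(-lambda_B*t)]
exp(-0.1543*44) = 0.001125869; exp(-0.1355*44) = 0.002574757
N_B = 0.1543 * 945403 / (0.1355 - 0.1543) * (0.001125869 - 0.002574757)
N_B = 11242

11242


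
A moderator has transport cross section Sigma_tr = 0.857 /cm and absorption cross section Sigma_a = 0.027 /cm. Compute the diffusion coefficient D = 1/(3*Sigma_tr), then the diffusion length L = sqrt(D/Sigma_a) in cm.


D = 1 / (3 * Sigma_tr) = 1 / (3 * 0.857) = 0.3889537 cm
L = sqrt(D / Sigma_a)
L = sqrt(0.3889537 / 0.027)
L = 3.7955 cm

3.7955


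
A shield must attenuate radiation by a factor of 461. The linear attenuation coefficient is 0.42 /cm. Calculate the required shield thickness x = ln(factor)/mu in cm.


x = ln(factor) / mu
x = ln(461) / 0.42
x = 14.603 cm

14.603


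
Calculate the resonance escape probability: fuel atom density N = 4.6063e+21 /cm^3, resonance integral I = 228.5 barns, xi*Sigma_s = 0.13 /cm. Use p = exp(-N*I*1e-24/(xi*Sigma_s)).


p = exp(-N * I * 1e-24 / (xi*Sigma_s))
p = exp(-4.6063e+21 * 228.5 * 1e-24 / 0.13)
p = 3.0462e-04

3.0462e-04


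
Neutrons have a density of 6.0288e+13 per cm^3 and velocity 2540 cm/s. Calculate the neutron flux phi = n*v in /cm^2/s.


phi = n * v
phi = 6.0288e+13 * 2540
phi = 1.5313e+17 /cm^2/s

1.5313e+17


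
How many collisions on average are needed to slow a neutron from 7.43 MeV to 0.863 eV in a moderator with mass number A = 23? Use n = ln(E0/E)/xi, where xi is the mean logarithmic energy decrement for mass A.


xi = 1 + (A-1)^2/(2A)*ln((A-1)/(A+1)) = 0.08448899 (for A = 23)
n = ln(E0/E) / xi
n = ln(7.43e6 / 0.863) / 0.08448899
n = ln(8.609502e+06) / 0.08448899 = 189.00

189.00


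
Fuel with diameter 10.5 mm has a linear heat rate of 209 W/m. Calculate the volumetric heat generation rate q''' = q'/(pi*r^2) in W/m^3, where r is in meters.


r = D / 2 / 1000 = 10.5 / 2 / 1000 = 0.00525 m
q''' = q' / (pi * r^2)
q''' = 209 / (pi * 0.00525^2)
q''' = 2.4137e+06 W/m^3

2.4137e+06


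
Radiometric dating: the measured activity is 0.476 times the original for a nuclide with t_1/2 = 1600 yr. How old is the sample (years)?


lambda = ln(2) / t_half = ln(2) / 1600 = 4.332170e-04 /yr
t = -ln(A/A0) / lambda
t = -ln(0.476) / 4.332170e-04
t = 1713.5 yr

1713.5


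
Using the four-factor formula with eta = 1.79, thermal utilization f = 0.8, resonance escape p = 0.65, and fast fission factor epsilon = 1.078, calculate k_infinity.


k_inf = eta * f * p * epsilon
k_inf = 1.79 * 0.8 * 0.65 * 1.078
k_inf = 1.0034

1.0034


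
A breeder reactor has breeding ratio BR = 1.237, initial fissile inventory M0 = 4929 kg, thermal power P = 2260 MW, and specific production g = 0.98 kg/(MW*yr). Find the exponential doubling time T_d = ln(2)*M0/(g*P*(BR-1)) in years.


Breeding gain G = BR - 1 = 1.237 - 1 = 0.237
Fissile production rate = g * P * G = 0.98 * 2260 * 0.237 = 524.9076 kg/yr
T_d = ln(2) * M0 / (g * P * G)
T_d = ln(2) * 4929 / 524.9076 = 6.5088 yr

6.5088


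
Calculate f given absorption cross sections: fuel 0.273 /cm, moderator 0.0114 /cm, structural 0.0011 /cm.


f = Sigma_a_fuel / (Sigma_a_fuel + Sigma_a_mod + Sigma_a_other)
f = 0.273 / (0.273 + 0.0114 + 0.0011)
f = 0.95622

0.95622


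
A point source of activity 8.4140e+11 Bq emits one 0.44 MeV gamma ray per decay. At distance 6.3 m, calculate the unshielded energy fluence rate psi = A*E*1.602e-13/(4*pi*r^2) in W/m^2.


psi = A * E * 1.602e-13 / (4*pi*r^2)
psi = 8.4140e+11 * 0.44 * 1.602e-13 / (4*pi*6.3^2)
psi = 1.1891e-04 W/m^2

1.1891e-04


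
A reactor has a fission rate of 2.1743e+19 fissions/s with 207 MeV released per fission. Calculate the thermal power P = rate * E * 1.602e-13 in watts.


P = fission_rate * E_MeV * 1.602e-13
P = 2.1743e+19 * 207 * 1.602e-13
P = 7.2103e+08 W

7.2103e+08


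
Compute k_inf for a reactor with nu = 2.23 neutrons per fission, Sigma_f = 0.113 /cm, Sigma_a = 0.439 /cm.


k_inf = nu * Sigma_f / Sigma_a
k_inf = 2.23 * 0.113 / 0.439
k_inf = 0.57401

0.57401


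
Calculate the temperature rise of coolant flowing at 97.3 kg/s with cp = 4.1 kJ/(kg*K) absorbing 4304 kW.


dT = Q / (m_dot * cp)
dT = 4304 / (97.3 * 4.1)
dT = 10.789 C

10.789


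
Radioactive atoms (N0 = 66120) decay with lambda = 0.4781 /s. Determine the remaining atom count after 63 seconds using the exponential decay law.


N = N0 * exp(-lambda * t)
N = 66120 * exp(-0.4781 * 63)
N = 5.4860e-09

5.4860e-09


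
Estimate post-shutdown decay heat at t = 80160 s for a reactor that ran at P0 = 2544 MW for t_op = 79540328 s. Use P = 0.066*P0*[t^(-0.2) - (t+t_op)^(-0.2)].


P/P0 = 0.066 * [t^(-0.2) - (t + t_op)^(-0.2)]
P/P0 = 0.066 * [80160^(-0.2) - (80160 + 79540328)^(-0.2)]
P/P0 = 0.066 * [0.1045222 - 0.02629027] = 0.005163307
P = 2544 * 0.005163307 = 13.135 MW

13.135


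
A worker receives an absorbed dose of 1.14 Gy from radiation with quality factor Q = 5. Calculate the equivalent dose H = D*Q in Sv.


H = D * Q
H = 1.14 * 5
H = 5.7000 Sv

5.7000


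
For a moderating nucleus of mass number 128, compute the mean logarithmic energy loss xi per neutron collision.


xi = 1 + (A-1)^2/(2A) * ln((A-1)/(A+1))
xi = 1 + (128-1)^2/(2*128) * ln((128-1)/(128 +1))
xi = 0.015544

0.015544


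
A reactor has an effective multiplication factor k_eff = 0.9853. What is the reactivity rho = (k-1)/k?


rho = (k_eff - 1) / k_eff
rho = (0.9853 - 1) / 0.9853
rho = -0.014919

-0.014919


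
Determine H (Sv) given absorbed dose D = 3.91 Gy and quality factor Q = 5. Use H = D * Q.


H = D * Q
H = 3.91 * 5
H = 19.550 Sv

19.550


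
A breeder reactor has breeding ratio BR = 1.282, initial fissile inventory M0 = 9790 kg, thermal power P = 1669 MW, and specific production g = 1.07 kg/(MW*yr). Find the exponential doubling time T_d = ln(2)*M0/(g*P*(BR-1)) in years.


Breeding gain G = BR - 1 = 1.282 - 1 = 0.282
Fissile production rate = g * P * G = 1.07 * 1669 * 0.282 = 503.60406 kg/yr
T_d = ln(2) * M0 / (g * P * G)
T_d = ln(2) * 9790 / 503.60406 = 13.475 yr

13.475


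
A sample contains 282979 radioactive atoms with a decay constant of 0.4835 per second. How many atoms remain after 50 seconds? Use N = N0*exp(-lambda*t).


N = N0 * exp(-lambda * t)
N = 282979 * exp(-0.4835 * 50)
N = 8.9678e-06

8.9678e-06


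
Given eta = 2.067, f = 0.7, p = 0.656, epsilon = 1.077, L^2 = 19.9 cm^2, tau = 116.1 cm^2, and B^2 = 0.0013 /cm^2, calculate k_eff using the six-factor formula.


k_inf = eta*f*p*eps = 2.067*0.7*0.656*1.077 = 1.022252
P_TNL = 1/(1 + L^2*B^2) = 1/(1 + 19.9*0.0013) = 0.9747824
P_FNL = exp(-B^2*tau) = exp(-0.0013*116.1) = 0.8599079
k_eff = k_inf * P_TNL * P_FNL = 1.022252 * 0.9747824 * 0.8599079
k_eff = 0.85688

0.85688


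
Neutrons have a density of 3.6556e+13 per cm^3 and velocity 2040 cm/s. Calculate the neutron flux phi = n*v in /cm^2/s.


phi = n * v
phi = 3.6556e+13 * 2040
phi = 7.4574e+16 /cm^2/s

7.4574e+16


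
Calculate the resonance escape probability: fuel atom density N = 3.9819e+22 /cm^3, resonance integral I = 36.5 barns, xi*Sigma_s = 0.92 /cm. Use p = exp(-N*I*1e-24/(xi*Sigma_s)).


p = exp(-N * I * 1e-24 / (xi*Sigma_s))
p = exp(-3.9819e+22 * 36.5 * 1e-24 / 0.92)
p = 0.20602

0.20602


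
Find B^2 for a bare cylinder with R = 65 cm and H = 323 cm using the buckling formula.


B^2 = (2.405/R)^2 + (pi/H)^2
B^2 = (2.405/65)^2 + (pi/323)^2
B^2 = 0.0014636 /cm^2

0.0014636


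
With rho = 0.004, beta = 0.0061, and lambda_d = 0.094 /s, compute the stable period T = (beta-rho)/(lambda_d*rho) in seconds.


T = (beta - rho) / (lambda_d * rho)
T = (0.0061 - 0.004) / (0.094 * 0.004)
T = 5.5851 s

5.5851


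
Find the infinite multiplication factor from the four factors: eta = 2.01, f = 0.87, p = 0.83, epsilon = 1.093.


k_inf = eta * f * p * epsilon
k_inf = 2.01 * 0.87 * 0.83 * 1.093
k_inf = 1.5864

1.5864


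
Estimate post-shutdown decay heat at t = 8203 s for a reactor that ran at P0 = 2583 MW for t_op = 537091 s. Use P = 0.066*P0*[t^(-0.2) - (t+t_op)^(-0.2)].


P/P0 = 0.066 * [t^(-0.2) - (t + t_op)^(-0.2)]
P/P0 = 0.066 * [8203^(-0.2) - (8203 + 537091)^(-0.2)]
P/P0 = 0.066 * [0.1648942 - 0.07123179] = 0.006181719
P = 2583 * 0.006181719 = 15.967 MW

15.967


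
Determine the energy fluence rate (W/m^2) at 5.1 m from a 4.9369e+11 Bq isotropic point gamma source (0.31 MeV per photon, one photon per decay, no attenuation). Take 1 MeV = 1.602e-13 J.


psi = A * E * 1.602e-13 / (4*pi*r^2)
psi = 4.9369e+11 * 0.31 * 1.602e-13 / (4*pi*5.1^2)
psi = 7.5012e-05 W/m^2

7.5012e-05


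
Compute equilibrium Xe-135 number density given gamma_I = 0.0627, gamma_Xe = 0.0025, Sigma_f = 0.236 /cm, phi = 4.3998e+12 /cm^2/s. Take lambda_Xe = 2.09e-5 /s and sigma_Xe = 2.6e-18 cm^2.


Xe_eq = (gamma_I + gamma_Xe) * Sigma_f * phi / (lambda_Xe + sigma_Xe * phi)
Numerator = (0.0627 + 0.0025) * 0.236 * 4.3998e+12 = 6.770060e+10
Denominator = 2.09e-5 + 2.6e-18 * 4.3998e+12 = 3.233948e-05
Xe_eq = 6.770060e+10 / 3.233948e-05 = 2.0934e+15 /cm^3

2.0934e+15


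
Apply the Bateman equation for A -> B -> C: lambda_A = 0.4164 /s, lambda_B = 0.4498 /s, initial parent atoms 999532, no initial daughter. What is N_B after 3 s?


N_B(t) = lambda_A * N_A0 / (lambda_B - lambda_A) * [exp(-lambda_A*t) - exp(-lambda_B*t)]
exp(-0.4164*3) = 0.2867341; exp(-0.4498*3) = 0.2593959
N_B = 0.4164 * 999532 / (0.4498 - 0.4164) * (0.2867341 - 0.2593959)
N_B = 340668

340668


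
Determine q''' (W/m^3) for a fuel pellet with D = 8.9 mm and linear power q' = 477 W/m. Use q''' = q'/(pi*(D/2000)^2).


r = D / 2 / 1000 = 8.9 / 2 / 1000 = 0.00445 m
q''' = q' / (pi * r^2)
q''' = 477 / (pi * 0.00445^2)
q''' = 7.6674e+06 W/m^3

7.6674e+06


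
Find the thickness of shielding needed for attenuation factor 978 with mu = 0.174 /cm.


x = ln(factor) / mu
x = ln(978) / 0.174
x = 39.572 cm

39.572


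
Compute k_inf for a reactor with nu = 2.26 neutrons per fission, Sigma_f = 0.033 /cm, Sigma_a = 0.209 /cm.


k_inf = nu * Sigma_f / Sigma_a
k_inf = 2.26 * 0.033 / 0.209
k_inf = 0.35684

0.35684


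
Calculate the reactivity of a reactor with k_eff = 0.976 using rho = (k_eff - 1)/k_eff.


rho = (k_eff - 1) / k_eff
rho = (0.976 - 1) / 0.976
rho = -0.024590

-0.024590


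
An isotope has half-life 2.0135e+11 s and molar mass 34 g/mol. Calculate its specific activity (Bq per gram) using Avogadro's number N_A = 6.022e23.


lambda = ln(2) / t_half = ln(2) / 2.0135e+11 = 3.442499e-12 /s
SA = lambda * N_A / M
SA = 3.442499e-12 * 6.022e23 / 34
SA = 6.0973e+10 Bq/g

6.0973e+10


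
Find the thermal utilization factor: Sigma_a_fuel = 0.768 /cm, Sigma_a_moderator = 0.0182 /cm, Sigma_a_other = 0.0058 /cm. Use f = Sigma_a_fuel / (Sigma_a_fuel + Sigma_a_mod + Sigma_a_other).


f = Sigma_a_fuel / (Sigma_a_fuel + Sigma_a_mod + Sigma_a_other)
f = 0.768 / (0.768 + 0.0182 + 0.0058)
f = 0.96970

0.96970


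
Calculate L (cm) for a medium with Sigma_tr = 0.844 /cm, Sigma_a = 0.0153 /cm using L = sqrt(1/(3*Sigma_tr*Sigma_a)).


D = 1 / (3 * Sigma_tr) = 1 / (3 * 0.844) = 0.3949447 cm
L = sqrt(D / Sigma_a)
L = sqrt(0.3949447 / 0.0153)
L = 5.0807 cm

5.0807


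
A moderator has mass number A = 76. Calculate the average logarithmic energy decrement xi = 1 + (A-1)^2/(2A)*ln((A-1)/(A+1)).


xi = 1 + (A-1)^2/(2A) * ln((A-1)/(A+1))
xi = 1 + (76-1)^2/(2*76) * ln((76-1)/(76 +1))
xi = 0.026086

0.026086


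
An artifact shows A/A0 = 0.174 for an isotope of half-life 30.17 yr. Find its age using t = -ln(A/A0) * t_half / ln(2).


lambda = ln(2) / t_half = ln(2) / 30.17 = 0.02297472 /yr
t = -ln(A/A0) / lambda
t = -ln(0.174) / 0.02297472
t = 76.114 yr

76.114


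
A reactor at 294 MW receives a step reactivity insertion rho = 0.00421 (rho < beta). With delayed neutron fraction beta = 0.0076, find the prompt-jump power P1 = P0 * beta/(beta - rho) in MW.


P1/P0 = beta / (beta - rho)
P1/P0 = 0.0076 / (0.0076 - 0.00421) = 2.241888
P1 = 294 * 2.241888 = 659.12 MW

659.12


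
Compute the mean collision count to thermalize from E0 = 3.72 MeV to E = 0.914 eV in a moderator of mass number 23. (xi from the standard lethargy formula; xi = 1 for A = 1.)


xi = 1 + (A-1)^2/(2A)*ln((A-1)/(A+1)) = 0.08448899 (for A = 23)
n = ln(E0/E) / xi
n = ln(3.72e6 / 0.914) / 0.08448899
n = ln(4.070022e+06) / 0.08448899 = 180.13

180.13


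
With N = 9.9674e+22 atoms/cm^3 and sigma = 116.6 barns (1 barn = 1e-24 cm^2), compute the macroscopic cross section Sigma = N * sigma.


Sigma = N * sigma_barns * 1e-24
Sigma = 9.9674e+22 * 116.6 * 1e-24
Sigma = 11.622 /cm

11.622


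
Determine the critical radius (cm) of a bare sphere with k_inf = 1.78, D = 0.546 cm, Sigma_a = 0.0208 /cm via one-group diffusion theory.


L^2 = D / Sigma_a = 0.546 / 0.0208 = 26.25000 cm^2
B_m^2 = (k_inf - 1) / L^2 = (1.78 - 1) / 26.25000 = 0.02971429 /cm^2
For a bare sphere: B_g = pi/R, so R_c = pi / sqrt(B_m^2)
R_c = pi / sqrt(0.02971429) = 18.225 cm

18.225


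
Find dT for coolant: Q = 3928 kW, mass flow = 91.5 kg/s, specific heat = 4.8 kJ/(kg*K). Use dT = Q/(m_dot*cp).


dT = Q / (m_dot * cp)
dT = 3928 / (91.5 * 4.8)
dT = 8.9435 C

8.9435


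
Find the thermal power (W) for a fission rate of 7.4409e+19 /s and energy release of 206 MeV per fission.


P = fission_rate * E_MeV * 1.602e-13
P = 7.4409e+19 * 206 * 1.602e-13
P = 2.4556e+09 W

2.4556e+09


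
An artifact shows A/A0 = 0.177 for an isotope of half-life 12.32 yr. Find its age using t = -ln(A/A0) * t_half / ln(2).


lambda = ln(2) / t_half = ln(2) / 12.32 = 0.05626195 /yr
t = -ln(A/A0) / lambda
t = -ln(0.177) / 0.05626195
t = 30.778 yr

30.778


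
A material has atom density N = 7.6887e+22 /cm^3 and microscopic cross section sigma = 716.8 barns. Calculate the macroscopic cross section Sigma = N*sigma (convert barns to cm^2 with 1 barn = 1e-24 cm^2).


Sigma = N * sigma_barns * 1e-24
Sigma = 7.6887e+22 * 716.8 * 1e-24
Sigma = 55.113 /cm

55.113


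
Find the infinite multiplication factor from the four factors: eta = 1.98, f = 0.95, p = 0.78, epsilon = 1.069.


k_inf = eta * f * p * epsilon
k_inf = 1.98 * 0.95 * 0.78 * 1.069
k_inf = 1.5684

1.5684


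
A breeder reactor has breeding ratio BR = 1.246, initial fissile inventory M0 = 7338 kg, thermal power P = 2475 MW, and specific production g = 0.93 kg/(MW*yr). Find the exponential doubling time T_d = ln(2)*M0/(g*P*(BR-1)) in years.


Breeding gain G = BR - 1 = 1.246 - 1 = 0.246
Fissile production rate = g * P * G = 0.93 * 2475 * 0.246 = 566.2305 kg/yr
T_d = ln(2) * M0 / (g * P * G)
T_d = ln(2) * 7338 / 566.2305 = 8.9828 yr

8.9828


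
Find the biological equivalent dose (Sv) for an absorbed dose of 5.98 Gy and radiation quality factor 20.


H = D * Q
H = 5.98 * 20
H = 119.60 Sv

119.60


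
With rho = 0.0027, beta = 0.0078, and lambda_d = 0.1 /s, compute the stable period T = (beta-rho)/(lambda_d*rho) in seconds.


T = (beta - rho) / (lambda_d * rho)
T = (0.0078 - 0.0027) / (0.1 * 0.0027)
T = 18.889 s

18.889


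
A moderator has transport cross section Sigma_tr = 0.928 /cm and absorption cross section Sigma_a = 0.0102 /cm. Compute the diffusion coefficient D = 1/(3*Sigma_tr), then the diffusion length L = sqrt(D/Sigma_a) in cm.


D = 1 / (3 * Sigma_tr) = 1 / (3 * 0.928) = 0.3591954 cm
L = sqrt(D / Sigma_a)
L = sqrt(0.3591954 / 0.0102)
L = 5.9342 cm

5.9342


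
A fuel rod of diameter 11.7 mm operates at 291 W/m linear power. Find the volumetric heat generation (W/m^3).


r = D / 2 / 1000 = 11.7 / 2 / 1000 = 0.00585 m
q''' = q' / (pi * r^2)
q''' = 291 / (pi * 0.00585^2)
q''' = 2.7066e+06 W/m^3

2.7066e+06


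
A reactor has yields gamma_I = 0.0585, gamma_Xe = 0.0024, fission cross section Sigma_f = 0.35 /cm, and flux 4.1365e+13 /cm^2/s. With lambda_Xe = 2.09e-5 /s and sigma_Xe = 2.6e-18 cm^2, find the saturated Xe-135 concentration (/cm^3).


Xe_eq = (gamma_I + gamma_Xe) * Sigma_f * phi / (lambda_Xe + sigma_Xe * phi)
Numerator = (0.0585 + 0.0024) * 0.35 * 4.1365e+13 = 8.816950e+11
Denominator = 2.09e-5 + 2.6e-18 * 4.1365e+13 = 1.284490e-04
Xe_eq = 8.816950e+11 / 1.284490e-04 = 6.8642e+15 /cm^3

6.8642e+15


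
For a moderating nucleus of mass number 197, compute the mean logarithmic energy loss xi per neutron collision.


xi = 1 + (A-1)^2/(2A) * ln((A-1)/(A+1))
xi = 1 + (197-1)^2/(2*197) * ln((197-1)/(197 +1))
xi = 0.010118

0.010118


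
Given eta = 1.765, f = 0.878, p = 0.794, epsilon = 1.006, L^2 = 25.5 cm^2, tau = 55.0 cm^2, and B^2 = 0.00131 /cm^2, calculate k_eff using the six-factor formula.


k_inf = eta*f*p*eps = 1.765*0.878*0.794*1.006 = 1.237821
P_TNL = 1/(1 + L^2*B^2) = 1/(1 + 25.5*0.00131) = 0.9676748
P_FNL = exp(-B^2*tau) = exp(-0.00131*55.0) = 0.9304844
k_eff = k_inf * P_TNL * P_FNL = 1.237821 * 0.9676748 * 0.9304844
k_eff = 1.1145

1.1145


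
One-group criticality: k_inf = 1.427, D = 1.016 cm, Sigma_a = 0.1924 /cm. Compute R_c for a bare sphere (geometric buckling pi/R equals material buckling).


L^2 = D / Sigma_a = 1.016 / 0.1924 = 5.280665 cm^2
B_m^2 = (k_inf - 1) / L^2 = (1.427 - 1) / 5.280665 = 0.08086103 /cm^2
For a bare sphere: B_g = pi/R, so R_c = pi / sqrt(B_m^2)
R_c = pi / sqrt(0.08086103) = 11.048 cm

11.048


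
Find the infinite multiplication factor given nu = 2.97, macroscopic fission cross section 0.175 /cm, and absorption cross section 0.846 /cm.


k_inf = nu * Sigma_f / Sigma_a
k_inf = 2.97 * 0.175 / 0.846
k_inf = 0.61436

0.61436


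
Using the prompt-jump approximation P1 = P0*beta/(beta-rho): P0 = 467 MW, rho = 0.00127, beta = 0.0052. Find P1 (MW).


P1/P0 = beta / (beta - rho)
P1/P0 = 0.0052 / (0.0052 - 0.00127) = 1.323155
P1 = 467 * 1.323155 = 617.91 MW

617.91


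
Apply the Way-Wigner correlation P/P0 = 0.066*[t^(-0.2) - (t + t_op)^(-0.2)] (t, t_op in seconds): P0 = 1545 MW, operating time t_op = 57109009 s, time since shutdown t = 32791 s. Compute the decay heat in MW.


P/P0 = 0.066 * [t^(-0.2) - (t + t_op)^(-0.2)]
P/P0 = 0.066 * [32791^(-0.2) - (32791 + 57109009)^(-0.2)]
P/P0 = 0.066 * [0.1249825 - 0.02809372] = 0.006394659
P = 1545 * 0.006394659 = 9.8797 MW

9.8797


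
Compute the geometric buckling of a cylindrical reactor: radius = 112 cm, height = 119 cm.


B^2 = (2.405/R)^2 + (pi/H)^2
B^2 = (2.405/112)^2 + (pi/119)^2
B^2 = 0.0011581 /cm^2

0.0011581


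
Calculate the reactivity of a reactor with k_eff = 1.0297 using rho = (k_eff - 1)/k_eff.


rho = (k_eff - 1) / k_eff
rho = (1.0297 - 1) / 1.0297
rho = 0.028843

0.028843


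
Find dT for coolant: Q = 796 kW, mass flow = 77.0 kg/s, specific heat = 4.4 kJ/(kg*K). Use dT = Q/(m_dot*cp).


dT = Q / (m_dot * cp)
dT = 796 / (77.0 * 4.4)
dT = 2.3495 C

2.3495


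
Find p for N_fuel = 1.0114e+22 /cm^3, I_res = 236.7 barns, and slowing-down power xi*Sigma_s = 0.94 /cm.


p = exp(-N * I * 1e-24 / (xi*Sigma_s))
p = exp(-1.0114e+22 * 236.7 * 1e-24 / 0.94)
p = 0.078333

0.078333


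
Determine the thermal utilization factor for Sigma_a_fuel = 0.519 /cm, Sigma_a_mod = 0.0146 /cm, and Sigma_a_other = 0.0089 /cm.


f = Sigma_a_fuel / (Sigma_a_fuel + Sigma_a_mod + Sigma_a_other)
f = 0.519 / (0.519 + 0.0146 + 0.0089)
f = 0.95668

0.95668


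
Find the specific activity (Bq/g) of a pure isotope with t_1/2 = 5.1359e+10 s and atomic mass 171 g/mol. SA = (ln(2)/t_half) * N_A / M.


lambda = ln(2) / t_half = ln(2) / 5.1359e+10 = 1.349612e-11 /s
SA = lambda * N_A / M
SA = 1.349612e-11 * 6.022e23 / 171
SA = 4.7528e+10 Bq/g

4.7528e+10


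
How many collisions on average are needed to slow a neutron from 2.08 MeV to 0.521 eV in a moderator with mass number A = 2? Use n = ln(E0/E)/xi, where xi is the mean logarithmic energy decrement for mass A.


xi = 1 + (A-1)^2/(2A)*ln((A-1)/(A+1)) = 0.7253469 (for A = 2)
n = ln(E0/E) / xi
n = ln(2.08e6 / 0.521) / 0.7253469
n = ln(3.992322e+06) / 0.7253469 = 20.955

20.955


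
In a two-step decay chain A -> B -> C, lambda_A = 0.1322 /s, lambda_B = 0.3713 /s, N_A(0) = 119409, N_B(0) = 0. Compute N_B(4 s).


N_B(t) = lambda_A * N_A0 / (lambda_B - lambda_A) * [exp(-lambda_A*t) - exp(-lambda_B*t)]
exp(-0.1322*4) = 0.5893117; exp(-0.3713*4) = 0.2264570
N_B = 0.1322 * 119409 / (0.3713 - 0.1322) * (0.5893117 - 0.2264570)
N_B = 23956

23956


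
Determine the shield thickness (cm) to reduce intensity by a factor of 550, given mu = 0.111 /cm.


x = ln(factor) / mu
x = ln(550) / 0.111
x = 56.846 cm

56.846


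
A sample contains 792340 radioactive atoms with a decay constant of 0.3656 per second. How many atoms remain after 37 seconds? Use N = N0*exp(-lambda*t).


N = N0 * exp(-lambda * t)
N = 792340 * exp(-0.3656 * 37)
N = 1.0571

1.0571


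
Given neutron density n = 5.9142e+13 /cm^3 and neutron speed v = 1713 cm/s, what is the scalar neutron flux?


phi = n * v
phi = 5.9142e+13 * 1713
phi = 1.0131e+17 /cm^2/s

1.0131e+17


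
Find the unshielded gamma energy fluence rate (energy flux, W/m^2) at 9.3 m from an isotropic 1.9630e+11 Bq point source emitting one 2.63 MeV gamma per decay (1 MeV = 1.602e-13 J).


psi = A * E * 1.602e-13 / (4*pi*r^2)
psi = 1.9630e+11 * 2.63 * 1.602e-13 / (4*pi*9.3^2)
psi = 7.6096e-05 W/m^2

7.6096e-05


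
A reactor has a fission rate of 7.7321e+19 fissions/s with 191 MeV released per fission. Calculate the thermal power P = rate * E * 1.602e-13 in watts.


P = fission_rate * E_MeV * 1.602e-13
P = 7.7321e+19 * 191 * 1.602e-13
P = 2.3659e+09 W

2.3659e+09


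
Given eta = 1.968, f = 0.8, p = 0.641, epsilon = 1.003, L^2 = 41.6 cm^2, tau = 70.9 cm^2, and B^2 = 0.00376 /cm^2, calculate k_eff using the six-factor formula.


k_inf = eta*f*p*eps = 1.968*0.8*0.641*1.003 = 1.012218
P_TNL = 1/(1 + L^2*B^2) = 1/(1 + 41.6*0.00376) = 0.8647407
P_FNL = exp(-B^2*tau) = exp(-0.00376*70.9) = 0.7659917
k_eff = k_inf * P_TNL * P_FNL = 1.012218 * 0.8647407 * 0.7659917
k_eff = 0.67048

0.67048


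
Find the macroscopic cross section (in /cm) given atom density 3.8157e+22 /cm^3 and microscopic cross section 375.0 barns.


Sigma = N * sigma_barns * 1e-24
Sigma = 3.8157e+22 * 375.0 * 1e-24
Sigma = 14.309 /cm

14.309


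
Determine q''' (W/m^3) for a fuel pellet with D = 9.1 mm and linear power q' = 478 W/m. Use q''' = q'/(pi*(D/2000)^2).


r = D / 2 / 1000 = 9.1 / 2 / 1000 = 0.00455 m
q''' = q' / (pi * r^2)
q''' = 478 / (pi * 0.00455^2)
q''' = 7.3495e+06 W/m^3

7.3495e+06


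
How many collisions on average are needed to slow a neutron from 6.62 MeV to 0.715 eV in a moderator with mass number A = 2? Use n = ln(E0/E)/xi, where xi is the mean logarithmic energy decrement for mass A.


xi = 1 + (A-1)^2/(2A)*ln((A-1)/(A+1)) = 0.7253469 (for A = 2)
n = ln(E0/E) / xi
n = ln(6.62e6 / 0.715) / 0.7253469
n = ln(9.258741e+06) / 0.7253469 = 22.115

22.115


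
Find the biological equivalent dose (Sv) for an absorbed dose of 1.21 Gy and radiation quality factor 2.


H = D * Q
H = 1.21 * 2
H = 2.4200 Sv

2.4200


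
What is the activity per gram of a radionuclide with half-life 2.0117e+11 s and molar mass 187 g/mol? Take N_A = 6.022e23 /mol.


lambda = ln(2) / t_half = ln(2) / 2.0117e+11 = 3.445579e-12 /s
SA = lambda * N_A / M
SA = 3.445579e-12 * 6.022e23 / 187
SA = 1.1096e+10 Bq/g

1.1096e+10


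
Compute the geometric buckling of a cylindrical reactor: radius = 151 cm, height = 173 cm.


B^2 = (2.405/R)^2 + (pi/H)^2
B^2 = (2.405/151)^2 + (pi/173)^2
B^2 = 5.8344e-04 /cm^2

5.8344e-04


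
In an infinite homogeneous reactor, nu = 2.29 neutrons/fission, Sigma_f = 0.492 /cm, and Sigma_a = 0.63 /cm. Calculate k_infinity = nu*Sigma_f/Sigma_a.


k_inf = nu * Sigma_f / Sigma_a
k_inf = 2.29 * 0.492 / 0.63
k_inf = 1.7884

1.7884


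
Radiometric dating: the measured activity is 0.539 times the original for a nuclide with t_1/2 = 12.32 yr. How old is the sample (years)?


lambda = ln(2) / t_half = ln(2) / 12.32 = 0.05626195 /yr
t = -ln(A/A0) / lambda
t = -ln(0.539) / 0.05626195
t = 10.985 yr

10.985


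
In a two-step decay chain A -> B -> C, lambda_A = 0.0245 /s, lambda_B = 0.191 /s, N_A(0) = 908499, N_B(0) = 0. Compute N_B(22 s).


N_B(t) = lambda_A * N_A0 / (lambda_B - lambda_A) * [exp(-lambda_A*t) - exp(-lambda_B*t)]
exp(-0.0245*22) = 0.5833313; exp(-0.191*22) = 0.01496562
N_B = 0.0245 * 908499 / (0.191 - 0.0245) * (0.5833313 - 0.01496562)
N_B = 75981

75981


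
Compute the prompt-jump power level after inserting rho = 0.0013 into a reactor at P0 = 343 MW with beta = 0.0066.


P1/P0 = beta / (beta - rho)
P1/P0 = 0.0066 / (0.0066 - 0.0013) = 1.245283
P1 = 343 * 1.245283 = 427.13 MW

427.13


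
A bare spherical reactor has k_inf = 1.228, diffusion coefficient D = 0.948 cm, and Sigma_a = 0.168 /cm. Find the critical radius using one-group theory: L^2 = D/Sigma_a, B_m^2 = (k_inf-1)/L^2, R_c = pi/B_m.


L^2 = D / Sigma_a = 0.948 / 0.168 = 5.642857 cm^2
B_m^2 = (k_inf - 1) / L^2 = (1.228 - 1) / 5.642857 = 0.04040506 /cm^2
For a bare sphere: B_g = pi/R, so R_c = pi / sqrt(B_m^2)
R_c = pi / sqrt(0.04040506) = 15.629 cm

15.629


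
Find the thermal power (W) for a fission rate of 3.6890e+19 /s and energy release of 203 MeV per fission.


P = fission_rate * E_MeV * 1.602e-13
P = 3.6890e+19 * 203 * 1.602e-13
P = 1.1997e+09 W

1.1997e+09


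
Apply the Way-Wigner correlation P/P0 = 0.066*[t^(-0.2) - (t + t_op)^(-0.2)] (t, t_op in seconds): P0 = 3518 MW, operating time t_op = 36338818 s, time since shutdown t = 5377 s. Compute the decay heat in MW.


P/P0 = 0.066 * [t^(-0.2) - (t + t_op)^(-0.2)]
P/P0 = 0.066 * [5377^(-0.2) - (5377 + 36338818)^(-0.2)]
P/P0 = 0.066 * [0.1794287 - 0.03075481] = 0.009812477
P = 3518 * 0.009812477 = 34.520 MW

34.520


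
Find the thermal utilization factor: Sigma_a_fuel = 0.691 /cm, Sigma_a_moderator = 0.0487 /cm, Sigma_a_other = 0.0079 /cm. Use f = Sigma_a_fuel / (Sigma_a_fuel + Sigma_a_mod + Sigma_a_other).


f = Sigma_a_fuel / (Sigma_a_fuel + Sigma_a_mod + Sigma_a_other)
f = 0.691 / (0.691 + 0.0487 + 0.0079)
f = 0.92429

0.92429


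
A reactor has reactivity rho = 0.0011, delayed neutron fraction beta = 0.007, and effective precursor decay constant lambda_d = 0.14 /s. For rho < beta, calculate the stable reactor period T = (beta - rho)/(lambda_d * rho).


T = (beta - rho) / (lambda_d * rho)
T = (0.007 - 0.0011) / (0.14 * 0.0011)
T = 38.312 s

38.312
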